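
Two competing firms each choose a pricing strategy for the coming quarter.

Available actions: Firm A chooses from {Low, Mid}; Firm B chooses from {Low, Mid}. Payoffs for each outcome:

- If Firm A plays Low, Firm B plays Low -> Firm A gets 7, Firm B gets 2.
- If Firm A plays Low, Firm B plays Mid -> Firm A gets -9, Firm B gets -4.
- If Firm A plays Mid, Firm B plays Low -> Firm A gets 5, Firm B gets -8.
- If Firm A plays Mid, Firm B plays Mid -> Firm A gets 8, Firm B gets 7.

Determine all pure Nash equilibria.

Firm A against Low: payoffs 7, 5 → best response Low.
Firm A against Mid: payoffs -9, 8 → best response Mid.
Firm B against Low: payoffs 2, -4 → best response Low.
Firm B against Mid: payoffs -8, 7 → best response Mid.
Mutual best responses: (Low, Low); (Mid, Mid).

The pure Nash equilibria are (Low, Low); (Mid, Mid).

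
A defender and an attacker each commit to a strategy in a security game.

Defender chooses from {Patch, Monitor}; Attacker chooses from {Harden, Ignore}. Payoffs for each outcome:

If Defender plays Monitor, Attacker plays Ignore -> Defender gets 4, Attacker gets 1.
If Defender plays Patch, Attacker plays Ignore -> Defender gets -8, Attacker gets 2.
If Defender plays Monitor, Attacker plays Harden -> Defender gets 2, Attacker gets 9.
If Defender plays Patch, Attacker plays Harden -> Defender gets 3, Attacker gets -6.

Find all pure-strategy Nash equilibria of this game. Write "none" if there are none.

This game has no pure Nash equilibrium.

For each strategy profile, look for a profitable unilateral deviation.
(Patch, Harden): Attacker can switch to Ignore (-6 → 2). Not NE.
(Patch, Ignore): Defender can switch to Monitor (-8 → 4). Not NE.
(Monitor, Harden): Defender can switch to Patch (2 → 3). Not NE.
(Monitor, Ignore): Attacker can switch to Harden (1 → 9). Not NE.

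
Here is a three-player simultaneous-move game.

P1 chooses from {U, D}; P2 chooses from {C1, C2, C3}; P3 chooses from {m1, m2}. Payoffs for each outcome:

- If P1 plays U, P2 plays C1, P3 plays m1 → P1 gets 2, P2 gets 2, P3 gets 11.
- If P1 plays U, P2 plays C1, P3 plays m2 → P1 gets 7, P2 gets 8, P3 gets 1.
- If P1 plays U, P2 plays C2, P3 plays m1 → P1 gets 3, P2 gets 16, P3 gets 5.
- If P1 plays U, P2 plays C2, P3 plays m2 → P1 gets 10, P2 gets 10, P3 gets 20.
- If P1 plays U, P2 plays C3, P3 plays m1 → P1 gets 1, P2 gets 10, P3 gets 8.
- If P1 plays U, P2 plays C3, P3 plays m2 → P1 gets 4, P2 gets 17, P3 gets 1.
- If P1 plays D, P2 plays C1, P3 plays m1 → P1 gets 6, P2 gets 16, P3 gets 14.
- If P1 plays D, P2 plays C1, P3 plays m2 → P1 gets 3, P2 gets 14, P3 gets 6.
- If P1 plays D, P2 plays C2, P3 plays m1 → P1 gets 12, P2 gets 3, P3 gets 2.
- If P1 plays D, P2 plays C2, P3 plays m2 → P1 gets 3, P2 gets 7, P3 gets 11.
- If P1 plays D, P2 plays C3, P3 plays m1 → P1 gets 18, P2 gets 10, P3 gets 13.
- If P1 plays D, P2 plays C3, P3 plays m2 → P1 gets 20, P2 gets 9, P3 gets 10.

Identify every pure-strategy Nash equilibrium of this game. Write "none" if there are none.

Check each profile: it is a Nash equilibrium iff no player can strictly gain by switching unilaterally.
(U, C1, m1): P1 can switch to D (2 → 6). Not NE.
(U, C1, m2): P2 can switch to C2 (8 → 10). Not NE.
(U, C2, m1): P1 can switch to D (3 → 12). Not NE.
(U, C2, m2): P2 can switch to C3 (10 → 17). Not NE.
(U, C3, m1): P1 can switch to D (1 → 18). Not NE.
(U, C3, m2): P1 can switch to D (4 → 20). Not NE.
(D, C1, m1): P1 gets 6, best alternative 2; P2 gets 16, best alternative 10; P3 gets 14, best alternative 6. No profitable deviation — NE.
(D, C1, m2): P1 can switch to U (3 → 7). Not NE.
(D, C2, m1): P2 can switch to C1 (3 → 16). Not NE.
(The remaining 3 profiles each have a profitable deviation by the same check.)

(D, C1, m1)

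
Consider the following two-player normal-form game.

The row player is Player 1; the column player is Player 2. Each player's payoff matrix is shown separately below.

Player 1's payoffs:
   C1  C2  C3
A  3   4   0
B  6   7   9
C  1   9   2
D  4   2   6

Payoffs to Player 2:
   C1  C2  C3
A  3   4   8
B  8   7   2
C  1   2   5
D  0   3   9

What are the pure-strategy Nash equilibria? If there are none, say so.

(B, C1)

Player 1 against C1: payoffs 3, 6, 1, 4 → best response B.
Player 1 against C2: payoffs 4, 7, 9, 2 → best response C.
Player 1 against C3: payoffs 0, 9, 2, 6 → best response B.
Player 2 against A: payoffs 3, 4, 8 → best response C3.
Player 2 against B: payoffs 8, 7, 2 → best response C1.
Player 2 against C: payoffs 1, 2, 5 → best response C3.
Player 2 against D: payoffs 0, 3, 9 → best response C3.
Mutual best responses: (B, C1).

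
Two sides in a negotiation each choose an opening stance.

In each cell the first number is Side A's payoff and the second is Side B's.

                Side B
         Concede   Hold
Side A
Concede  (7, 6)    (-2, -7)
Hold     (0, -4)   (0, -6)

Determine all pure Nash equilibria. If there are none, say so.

(Concede, Concede): Side A gets 7, best alternative 0; Side B gets 6, best alternative -7. No profitable deviation — NE.
(Concede, Hold): Side A can switch to Hold (-2 → 0). Not NE.
(Hold, Concede): Side A can switch to Concede (0 → 7). Not NE.
(Hold, Hold): Side B can switch to Concede (-6 → -4). Not NE.

The unique pure-strategy Nash equilibrium is (Concede, Concede).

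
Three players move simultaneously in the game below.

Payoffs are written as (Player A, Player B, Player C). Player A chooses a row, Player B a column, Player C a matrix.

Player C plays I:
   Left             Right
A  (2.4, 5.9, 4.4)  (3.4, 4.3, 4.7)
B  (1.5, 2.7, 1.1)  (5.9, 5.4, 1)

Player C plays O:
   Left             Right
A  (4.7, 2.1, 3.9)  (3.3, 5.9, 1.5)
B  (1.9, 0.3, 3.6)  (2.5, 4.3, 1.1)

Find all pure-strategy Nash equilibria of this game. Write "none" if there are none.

For each player, find the best response to each opponent profile; mutual best responses are the pure NE.
Player A against (Left, I): payoffs 2.4, 1.5 → best response A.
Player A against (Left, O): payoffs 4.7, 1.9 → best response A.
Player A against (Right, I): payoffs 3.4, 5.9 → best response B.
Player A against (Right, O): payoffs 3.3, 2.5 → best response A.
Player B against (A, I): payoffs 5.9, 4.3 → best response Left.
Player B against (A, O): payoffs 2.1, 5.9 → best response Right.
Player B against (B, I): payoffs 2.7, 5.4 → best response Right.
Player B against (B, O): payoffs 0.3, 4.3 → best response Right.
Player C against (A, Left): payoffs 4.4, 3.9 → best response I.
Player C against (A, Right): payoffs 4.7, 1.5 → best response I.
Player C against (B, Left): payoffs 1.1, 3.6 → best response O.
Player C against (B, Right): payoffs 1, 1.1 → best response O.
Mutual best responses: (A, Left, I).

Pure NE: (A, Left, I)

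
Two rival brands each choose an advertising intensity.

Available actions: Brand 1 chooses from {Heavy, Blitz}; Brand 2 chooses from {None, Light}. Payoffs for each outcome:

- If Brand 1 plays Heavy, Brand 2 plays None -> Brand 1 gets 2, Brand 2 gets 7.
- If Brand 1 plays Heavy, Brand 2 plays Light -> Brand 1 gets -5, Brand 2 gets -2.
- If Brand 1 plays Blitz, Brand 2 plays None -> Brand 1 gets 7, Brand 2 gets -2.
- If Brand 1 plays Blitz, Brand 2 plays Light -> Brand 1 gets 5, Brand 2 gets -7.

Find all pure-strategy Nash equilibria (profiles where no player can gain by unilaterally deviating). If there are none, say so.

For each player, find the best response to each opponent profile; mutual best responses are the pure NE.
Brand 1 against None: payoffs 2, 7 → best response Blitz.
Brand 1 against Light: payoffs -5, 5 → best response Blitz.
Brand 2 against Heavy: payoffs 7, -2 → best response None.
Brand 2 against Blitz: payoffs -2, -7 → best response None.
Mutual best responses: (Blitz, None).

The unique pure-strategy Nash equilibrium is (Blitz, None).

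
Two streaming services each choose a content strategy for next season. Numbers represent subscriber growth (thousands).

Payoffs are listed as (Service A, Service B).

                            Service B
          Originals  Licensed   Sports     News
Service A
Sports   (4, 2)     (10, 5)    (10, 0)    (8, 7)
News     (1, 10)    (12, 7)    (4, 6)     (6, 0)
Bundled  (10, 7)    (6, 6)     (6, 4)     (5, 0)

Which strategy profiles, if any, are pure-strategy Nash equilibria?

Service A against Originals: payoffs 4, 1, 10 → best response Bundled.
Service A against Licensed: payoffs 10, 12, 6 → best response News.
Service A against Sports: payoffs 10, 4, 6 → best response Sports.
Service A against News: payoffs 8, 6, 5 → best response Sports.
Service B against Sports: payoffs 2, 5, 0, 7 → best response News.
Service B against News: payoffs 10, 7, 6, 0 → best response Originals.
Service B against Bundled: payoffs 7, 6, 4, 0 → best response Originals.
Mutual best responses: (Sports, News); (Bundled, Originals).

Pure-strategy Nash equilibria: (Sports, News), (Bundled, Originals)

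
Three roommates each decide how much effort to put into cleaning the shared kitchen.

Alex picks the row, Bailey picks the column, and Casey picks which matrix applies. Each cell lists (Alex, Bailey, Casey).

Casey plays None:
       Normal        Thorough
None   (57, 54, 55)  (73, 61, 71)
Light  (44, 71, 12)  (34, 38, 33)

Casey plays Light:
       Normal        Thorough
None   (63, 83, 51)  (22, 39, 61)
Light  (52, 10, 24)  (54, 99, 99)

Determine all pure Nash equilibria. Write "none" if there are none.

Mark each player's best response to every combination of opponents' strategies; a profile where every player is best-responding is a pure Nash equilibrium.
Alex against (Normal, None): payoffs 57, 44 → best response None.
Alex against (Normal, Light): payoffs 63, 52 → best response None.
Alex against (Thorough, None): payoffs 73, 34 → best response None.
Alex against (Thorough, Light): payoffs 22, 54 → best response Light.
Bailey against (None, None): payoffs 54, 61 → best response Thorough.
Bailey against (None, Light): payoffs 83, 39 → best response Normal.
Bailey against (Light, None): payoffs 71, 38 → best response Normal.
Bailey against (Light, Light): payoffs 10, 99 → best response Thorough.
Casey against (None, Normal): payoffs 55, 51 → best response None.
Casey against (None, Thorough): payoffs 71, 61 → best response None.
Casey against (Light, Normal): payoffs 12, 24 → best response Light.
Casey against (Light, Thorough): payoffs 33, 99 → best response Light.
Mutual best responses: (None, Thorough, None); (Light, Thorough, Light).

Pure-strategy Nash equilibria: (None, Thorough, None) and (Light, Thorough, Light)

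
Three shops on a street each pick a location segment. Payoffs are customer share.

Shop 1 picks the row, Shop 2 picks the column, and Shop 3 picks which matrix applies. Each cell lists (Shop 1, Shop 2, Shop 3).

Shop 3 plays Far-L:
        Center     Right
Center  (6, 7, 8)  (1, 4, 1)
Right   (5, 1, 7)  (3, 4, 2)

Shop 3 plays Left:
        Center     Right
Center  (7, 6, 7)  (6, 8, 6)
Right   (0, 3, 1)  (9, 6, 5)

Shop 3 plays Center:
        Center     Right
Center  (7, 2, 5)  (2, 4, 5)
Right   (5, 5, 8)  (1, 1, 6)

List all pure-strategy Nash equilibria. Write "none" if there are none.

(Center, Center, Far-L)

(Center, Center, Far-L): Shop 1 gets 6, best alternative 5; Shop 2 gets 7, best alternative 4; Shop 3 gets 8, best alternative 7. No profitable deviation — NE.
(Center, Center, Left): Shop 2 can switch to Right (6 → 8). Not NE.
(Center, Center, Center): Shop 2 can switch to Right (2 → 4). Not NE.
(Center, Right, Far-L): Shop 1 can switch to Right (1 → 3). Not NE.
(Center, Right, Left): Shop 1 can switch to Right (6 → 9). Not NE.
(Center, Right, Center): Shop 3 can switch to Left (5 → 6). Not NE.
(Right, Center, Far-L): Shop 1 can switch to Center (5 → 6). Not NE.
(The remaining 5 profiles each have a profitable deviation by the same check.)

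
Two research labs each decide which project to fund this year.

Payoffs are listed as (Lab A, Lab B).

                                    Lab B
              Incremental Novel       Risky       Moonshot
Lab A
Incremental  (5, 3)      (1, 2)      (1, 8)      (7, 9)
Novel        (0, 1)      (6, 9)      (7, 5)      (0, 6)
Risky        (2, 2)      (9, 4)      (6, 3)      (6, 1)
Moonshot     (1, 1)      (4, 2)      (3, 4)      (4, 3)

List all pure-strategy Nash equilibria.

The pure Nash equilibria are (Incremental, Moonshot); (Risky, Novel).

Mark each player's best response to every combination of opponents' strategies; a profile where every player is best-responding is a pure Nash equilibrium.
Lab A against Incremental: payoffs 5, 0, 2, 1 → best response Incremental.
Lab A against Novel: payoffs 1, 6, 9, 4 → best response Risky.
Lab A against Risky: payoffs 1, 7, 6, 3 → best response Novel.
Lab A against Moonshot: payoffs 7, 0, 6, 4 → best response Incremental.
Lab B against Incremental: payoffs 3, 2, 8, 9 → best response Moonshot.
Lab B against Novel: payoffs 1, 9, 5, 6 → best response Novel.
Lab B against Risky: payoffs 2, 4, 3, 1 → best response Novel.
Lab B against Moonshot: payoffs 1, 2, 4, 3 → best response Risky.
Mutual best responses: (Incremental, Moonshot); (Risky, Novel).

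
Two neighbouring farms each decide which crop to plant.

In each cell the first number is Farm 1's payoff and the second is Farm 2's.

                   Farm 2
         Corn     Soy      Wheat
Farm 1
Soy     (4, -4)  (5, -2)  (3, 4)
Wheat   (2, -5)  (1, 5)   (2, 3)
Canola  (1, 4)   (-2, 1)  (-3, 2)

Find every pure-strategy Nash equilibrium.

Mark each player's best response to every combination of opponents' strategies; a profile where every player is best-responding is a pure Nash equilibrium.
Farm 1 against Corn: payoffs 4, 2, 1 → best response Soy.
Farm 1 against Soy: payoffs 5, 1, -2 → best response Soy.
Farm 1 against Wheat: payoffs 3, 2, -3 → best response Soy.
Farm 2 against Soy: payoffs -4, -2, 4 → best response Wheat.
Farm 2 against Wheat: payoffs -5, 5, 3 → best response Soy.
Farm 2 against Canola: payoffs 4, 1, 2 → best response Corn.
Mutual best responses: (Soy, Wheat).

Pure NE: (Soy, Wheat)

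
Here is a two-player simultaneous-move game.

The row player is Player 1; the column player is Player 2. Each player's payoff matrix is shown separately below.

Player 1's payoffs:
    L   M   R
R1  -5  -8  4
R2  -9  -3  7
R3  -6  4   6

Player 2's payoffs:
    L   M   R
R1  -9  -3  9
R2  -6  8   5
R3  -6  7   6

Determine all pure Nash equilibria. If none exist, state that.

For each strategy profile, look for a profitable unilateral deviation.
(R1, L): Player 2 can switch to M (-9 → -3). Not NE.
(R1, M): Player 1 can switch to R2 (-8 → -3). Not NE.
(R1, R): Player 1 can switch to R2 (4 → 7). Not NE.
(R2, L): Player 1 can switch to R1 (-9 → -5). Not NE.
(R2, M): Player 1 can switch to R3 (-3 → 4). Not NE.
(R2, R): Player 2 can switch to M (5 → 8). Not NE.
(R3, L): Player 1 can switch to R1 (-6 → -5). Not NE.
(R3, M): Player 1 gets 4, best alternative -3; Player 2 gets 7, best alternative 6. No profitable deviation — NE.
(R3, R): Player 1 can switch to R2 (6 → 7). Not NE.

Pure NE: (R3, M)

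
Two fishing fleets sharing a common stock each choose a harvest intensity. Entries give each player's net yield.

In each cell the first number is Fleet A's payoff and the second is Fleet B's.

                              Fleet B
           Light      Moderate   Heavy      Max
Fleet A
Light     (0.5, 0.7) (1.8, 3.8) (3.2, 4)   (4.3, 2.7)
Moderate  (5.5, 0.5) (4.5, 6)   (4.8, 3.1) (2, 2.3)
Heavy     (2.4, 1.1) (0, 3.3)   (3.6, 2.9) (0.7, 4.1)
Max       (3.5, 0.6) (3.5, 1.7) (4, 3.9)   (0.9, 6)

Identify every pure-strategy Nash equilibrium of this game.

The unique pure-strategy Nash equilibrium is (Moderate, Moderate).

For each strategy profile, look for a profitable unilateral deviation.
(Light, Light): Fleet A can switch to Moderate (0.5 → 5.5). Not NE.
(Light, Moderate): Fleet A can switch to Moderate (1.8 → 4.5). Not NE.
(Light, Heavy): Fleet A can switch to Moderate (3.2 → 4.8). Not NE.
(Light, Max): Fleet B can switch to Moderate (2.7 → 3.8). Not NE.
(Moderate, Light): Fleet B can switch to Moderate (0.5 → 6). Not NE.
(Moderate, Moderate): Fleet A gets 4.5, best alternative 3.5; Fleet B gets 6, best alternative 3.1. No profitable deviation — NE.
(Moderate, Heavy): Fleet B can switch to Moderate (3.1 → 6). Not NE.
(Moderate, Max): Fleet A can switch to Light (2 → 4.3). Not NE.
(Heavy, Light): Fleet A can switch to Moderate (2.4 → 5.5). Not NE.
(The remaining 7 profiles each have a profitable deviation by the same check.)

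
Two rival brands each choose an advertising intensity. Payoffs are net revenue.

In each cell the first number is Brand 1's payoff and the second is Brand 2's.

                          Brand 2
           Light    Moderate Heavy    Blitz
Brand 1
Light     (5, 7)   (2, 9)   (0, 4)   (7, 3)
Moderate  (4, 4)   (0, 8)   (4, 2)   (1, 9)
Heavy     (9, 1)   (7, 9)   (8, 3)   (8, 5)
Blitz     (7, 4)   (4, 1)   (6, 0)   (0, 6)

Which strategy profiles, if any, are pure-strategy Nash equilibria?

Pure NE: (Heavy, Moderate)

Mark each player's best response to every combination of opponents' strategies; a profile where every player is best-responding is a pure Nash equilibrium.
Brand 1 against Light: payoffs 5, 4, 9, 7 → best response Heavy.
Brand 1 against Moderate: payoffs 2, 0, 7, 4 → best response Heavy.
Brand 1 against Heavy: payoffs 0, 4, 8, 6 → best response Heavy.
Brand 1 against Blitz: payoffs 7, 1, 8, 0 → best response Heavy.
Brand 2 against Light: payoffs 7, 9, 4, 3 → best response Moderate.
Brand 2 against Moderate: payoffs 4, 8, 2, 9 → best response Blitz.
Brand 2 against Heavy: payoffs 1, 9, 3, 5 → best response Moderate.
Brand 2 against Blitz: payoffs 4, 1, 0, 6 → best response Blitz.
Mutual best responses: (Heavy, Moderate).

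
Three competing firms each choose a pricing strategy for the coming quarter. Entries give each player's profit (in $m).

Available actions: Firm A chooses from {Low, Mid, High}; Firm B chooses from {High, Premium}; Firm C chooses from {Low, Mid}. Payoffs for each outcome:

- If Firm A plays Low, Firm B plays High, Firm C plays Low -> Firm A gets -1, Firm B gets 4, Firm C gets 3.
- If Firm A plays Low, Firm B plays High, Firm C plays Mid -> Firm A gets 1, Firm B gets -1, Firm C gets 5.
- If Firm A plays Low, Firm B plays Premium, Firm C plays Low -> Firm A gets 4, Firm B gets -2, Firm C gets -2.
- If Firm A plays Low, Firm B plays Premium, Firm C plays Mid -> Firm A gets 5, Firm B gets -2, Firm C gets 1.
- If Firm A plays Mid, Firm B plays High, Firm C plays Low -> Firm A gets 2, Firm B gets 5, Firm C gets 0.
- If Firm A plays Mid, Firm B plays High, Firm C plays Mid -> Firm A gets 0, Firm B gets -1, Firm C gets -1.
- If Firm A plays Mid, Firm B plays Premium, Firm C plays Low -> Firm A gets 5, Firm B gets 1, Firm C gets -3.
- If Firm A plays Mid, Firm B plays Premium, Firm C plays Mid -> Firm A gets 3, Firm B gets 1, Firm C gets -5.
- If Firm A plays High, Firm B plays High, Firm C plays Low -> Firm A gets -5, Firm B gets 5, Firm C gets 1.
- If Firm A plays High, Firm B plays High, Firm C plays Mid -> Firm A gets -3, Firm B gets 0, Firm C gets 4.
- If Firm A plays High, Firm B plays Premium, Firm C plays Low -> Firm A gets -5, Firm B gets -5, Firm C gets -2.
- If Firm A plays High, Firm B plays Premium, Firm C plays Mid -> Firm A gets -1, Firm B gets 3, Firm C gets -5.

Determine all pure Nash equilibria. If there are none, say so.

The pure Nash equilibria are (Low, High, Mid) and (Mid, High, Low).

(Low, High, Low): Firm A can switch to Mid (-1 → 2). Not NE.
(Low, High, Mid): Firm A gets 1, best alternative 0; Firm B gets -1, best alternative -2; Firm C gets 5, best alternative 3. No profitable deviation — NE.
(Low, Premium, Low): Firm A can switch to Mid (4 → 5). Not NE.
(Low, Premium, Mid): Firm B can switch to High (-2 → -1). Not NE.
(Mid, High, Low): Firm A gets 2, best alternative -1; Firm B gets 5, best alternative 1; Firm C gets 0, best alternative -1. No profitable deviation — NE.
(Mid, High, Mid): Firm A can switch to Low (0 → 1). Not NE.
(Mid, Premium, Low): Firm B can switch to High (1 → 5). Not NE.
(Mid, Premium, Mid): Firm A can switch to Low (3 → 5). Not NE.
(High, High, Low): Firm A can switch to Low (-5 → -1). Not NE.
(High, High, Mid): Firm A can switch to Low (-3 → 1). Not NE.
(The remaining 2 profiles each have a profitable deviation by the same check.)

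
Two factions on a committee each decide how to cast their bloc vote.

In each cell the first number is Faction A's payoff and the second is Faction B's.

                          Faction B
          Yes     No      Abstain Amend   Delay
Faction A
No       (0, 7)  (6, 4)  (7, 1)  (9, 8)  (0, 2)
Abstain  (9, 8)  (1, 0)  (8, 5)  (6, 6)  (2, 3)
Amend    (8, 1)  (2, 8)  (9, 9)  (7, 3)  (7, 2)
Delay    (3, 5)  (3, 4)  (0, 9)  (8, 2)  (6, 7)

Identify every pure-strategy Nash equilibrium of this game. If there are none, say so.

The pure Nash equilibria are (No, Amend); (Abstain, Yes); (Amend, Abstain).

(No, Yes): Faction A can switch to Abstain (0 → 9). Not NE.
(No, No): Faction B can switch to Yes (4 → 7). Not NE.
(No, Abstain): Faction A can switch to Abstain (7 → 8). Not NE.
(No, Amend): Faction A gets 9, best alternative 8; Faction B gets 8, best alternative 7. No profitable deviation — NE.
(No, Delay): Faction A can switch to Abstain (0 → 2). Not NE.
(Abstain, Yes): Faction A gets 9, best alternative 8; Faction B gets 8, best alternative 6. No profitable deviation — NE.
(Abstain, No): Faction A can switch to No (1 → 6). Not NE.
(Abstain, Abstain): Faction A can switch to Amend (8 → 9). Not NE.
(Abstain, Amend): Faction A can switch to No (6 → 9). Not NE.
(Abstain, Delay): Faction A can switch to Amend (2 → 7). Not NE.
(Amend, Yes): Faction A can switch to Abstain (8 → 9). Not NE.
(Amend, No): Faction A can switch to No (2 → 6). Not NE.
(Amend, Abstain): Faction A gets 9, best alternative 8; Faction B gets 9, best alternative 8. No profitable deviation — NE.
(Amend, Amend): Faction A can switch to No (7 → 9). Not NE.
(Amend, Delay): Faction B can switch to No (2 → 8). Not NE.
(The remaining 5 profiles each have a profitable deviation by the same check.)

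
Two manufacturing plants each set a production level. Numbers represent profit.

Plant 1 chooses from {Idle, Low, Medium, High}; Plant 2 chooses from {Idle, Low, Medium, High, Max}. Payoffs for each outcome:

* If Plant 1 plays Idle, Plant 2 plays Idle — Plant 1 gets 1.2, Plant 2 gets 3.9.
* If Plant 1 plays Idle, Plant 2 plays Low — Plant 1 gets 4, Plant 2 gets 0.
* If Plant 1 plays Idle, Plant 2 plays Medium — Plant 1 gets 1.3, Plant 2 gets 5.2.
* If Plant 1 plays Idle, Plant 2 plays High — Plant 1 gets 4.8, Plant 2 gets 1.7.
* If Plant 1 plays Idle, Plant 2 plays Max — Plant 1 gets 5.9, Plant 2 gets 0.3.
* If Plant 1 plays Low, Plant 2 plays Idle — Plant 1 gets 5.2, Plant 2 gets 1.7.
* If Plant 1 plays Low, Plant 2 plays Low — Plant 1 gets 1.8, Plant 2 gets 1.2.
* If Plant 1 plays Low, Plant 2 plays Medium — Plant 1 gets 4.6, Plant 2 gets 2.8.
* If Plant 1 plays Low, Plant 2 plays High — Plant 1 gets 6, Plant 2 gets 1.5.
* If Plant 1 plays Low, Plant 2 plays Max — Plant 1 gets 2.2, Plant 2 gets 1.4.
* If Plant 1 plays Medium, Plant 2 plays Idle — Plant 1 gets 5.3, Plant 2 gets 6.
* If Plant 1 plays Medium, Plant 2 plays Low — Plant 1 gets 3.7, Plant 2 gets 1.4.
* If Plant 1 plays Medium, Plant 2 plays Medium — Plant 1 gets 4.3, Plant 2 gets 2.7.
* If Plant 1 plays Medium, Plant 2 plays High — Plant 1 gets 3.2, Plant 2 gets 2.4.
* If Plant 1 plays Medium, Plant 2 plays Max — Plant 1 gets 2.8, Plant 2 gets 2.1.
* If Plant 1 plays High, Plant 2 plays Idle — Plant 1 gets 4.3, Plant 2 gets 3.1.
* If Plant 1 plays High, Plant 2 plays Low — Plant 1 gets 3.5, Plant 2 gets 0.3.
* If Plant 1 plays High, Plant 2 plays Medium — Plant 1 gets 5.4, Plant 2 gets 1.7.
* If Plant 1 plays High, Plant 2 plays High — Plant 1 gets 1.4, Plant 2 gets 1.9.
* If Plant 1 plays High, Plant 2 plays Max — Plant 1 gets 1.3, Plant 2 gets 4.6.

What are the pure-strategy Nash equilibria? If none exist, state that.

The unique pure-strategy Nash equilibrium is (Medium, Idle).

(Idle, Idle): Plant 1 can switch to Low (1.2 → 5.2). Not NE.
(Idle, Low): Plant 2 can switch to Idle (0 → 3.9). Not NE.
(Idle, Medium): Plant 1 can switch to Low (1.3 → 4.6). Not NE.
(Idle, High): Plant 1 can switch to Low (4.8 → 6). Not NE.
(Idle, Max): Plant 2 can switch to Idle (0.3 → 3.9). Not NE.
(Low, Idle): Plant 1 can switch to Medium (5.2 → 5.3). Not NE.
(Low, Low): Plant 1 can switch to Idle (1.8 → 4). Not NE.
(Low, Medium): Plant 1 can switch to High (4.6 → 5.4). Not NE.
(Low, High): Plant 2 can switch to Idle (1.5 → 1.7). Not NE.
(Low, Max): Plant 1 can switch to Idle (2.2 → 5.9). Not NE.
(Medium, Idle): Plant 1 gets 5.3, best alternative 5.2; Plant 2 gets 6, best alternative 2.7. No profitable deviation — NE.
(Medium, Low): Plant 1 can switch to Idle (3.7 → 4). Not NE.
(Medium, Medium): Plant 1 can switch to Low (4.3 → 4.6). Not NE.
(The remaining 7 profiles each have a profitable deviation by the same check.)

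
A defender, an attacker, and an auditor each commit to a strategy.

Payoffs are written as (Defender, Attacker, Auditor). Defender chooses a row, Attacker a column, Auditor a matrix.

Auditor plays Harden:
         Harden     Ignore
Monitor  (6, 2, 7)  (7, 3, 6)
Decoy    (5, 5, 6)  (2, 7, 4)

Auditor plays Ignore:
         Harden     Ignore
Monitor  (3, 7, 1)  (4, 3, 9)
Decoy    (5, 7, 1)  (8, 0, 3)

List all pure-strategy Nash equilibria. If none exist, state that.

For each player, find the best response to each opponent profile; mutual best responses are the pure NE.
Defender against (Harden, Harden): payoffs 6, 5 → best response Monitor.
Defender against (Harden, Ignore): payoffs 3, 5 → best response Decoy.
Defender against (Ignore, Harden): payoffs 7, 2 → best response Monitor.
Defender against (Ignore, Ignore): payoffs 4, 8 → best response Decoy.
Attacker against (Monitor, Harden): payoffs 2, 3 → best response Ignore.
Attacker against (Monitor, Ignore): payoffs 7, 3 → best response Harden.
Attacker against (Decoy, Harden): payoffs 5, 7 → best response Ignore.
Attacker against (Decoy, Ignore): payoffs 7, 0 → best response Harden.
Auditor against (Monitor, Harden): payoffs 7, 1 → best response Harden.
Auditor against (Monitor, Ignore): payoffs 6, 9 → best response Ignore.
Auditor against (Decoy, Harden): payoffs 6, 1 → best response Harden.
Auditor against (Decoy, Ignore): payoffs 4, 3 → best response Harden.
No profile is a mutual best response for all players.

This game has no pure Nash equilibrium.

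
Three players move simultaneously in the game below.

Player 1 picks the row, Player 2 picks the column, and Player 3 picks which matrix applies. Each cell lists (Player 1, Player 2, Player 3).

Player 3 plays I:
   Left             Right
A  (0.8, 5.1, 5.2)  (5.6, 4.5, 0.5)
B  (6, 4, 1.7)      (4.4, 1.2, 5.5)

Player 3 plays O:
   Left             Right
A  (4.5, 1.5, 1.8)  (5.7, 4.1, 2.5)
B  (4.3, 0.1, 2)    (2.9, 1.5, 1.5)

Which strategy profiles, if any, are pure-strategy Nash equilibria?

The unique pure-strategy Nash equilibrium is (A, Right, O).

For each player, find the best response to each opponent profile; mutual best responses are the pure NE.
Player 1 against (Left, I): payoffs 0.8, 6 → best response B.
Player 1 against (Left, O): payoffs 4.5, 4.3 → best response A.
Player 1 against (Right, I): payoffs 5.6, 4.4 → best response A.
Player 1 against (Right, O): payoffs 5.7, 2.9 → best response A.
Player 2 against (A, I): payoffs 5.1, 4.5 → best response Left.
Player 2 against (A, O): payoffs 1.5, 4.1 → best response Right.
Player 2 against (B, I): payoffs 4, 1.2 → best response Left.
Player 2 against (B, O): payoffs 0.1, 1.5 → best response Right.
Player 3 against (A, Left): payoffs 5.2, 1.8 → best response I.
Player 3 against (A, Right): payoffs 0.5, 2.5 → best response O.
Player 3 against (B, Left): payoffs 1.7, 2 → best response O.
Player 3 against (B, Right): payoffs 5.5, 1.5 → best response I.
Mutual best responses: (A, Right, O).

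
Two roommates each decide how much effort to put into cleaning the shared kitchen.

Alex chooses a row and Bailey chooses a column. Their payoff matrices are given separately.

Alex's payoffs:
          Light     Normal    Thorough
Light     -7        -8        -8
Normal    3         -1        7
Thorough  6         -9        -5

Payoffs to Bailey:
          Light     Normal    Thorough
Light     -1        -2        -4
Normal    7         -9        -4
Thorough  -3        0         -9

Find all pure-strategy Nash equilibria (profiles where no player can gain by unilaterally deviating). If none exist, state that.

Mark each player's best response to every combination of opponents' strategies; a profile where every player is best-responding is a pure Nash equilibrium.
Alex against Light: payoffs -7, 3, 6 → best response Thorough.
Alex against Normal: payoffs -8, -1, -9 → best response Normal.
Alex against Thorough: payoffs -8, 7, -5 → best response Normal.
Bailey against Light: payoffs -1, -2, -4 → best response Light.
Bailey against Normal: payoffs 7, -9, -4 → best response Light.
Bailey against Thorough: payoffs -3, 0, -9 → best response Normal.
No profile is a mutual best response for all players.

none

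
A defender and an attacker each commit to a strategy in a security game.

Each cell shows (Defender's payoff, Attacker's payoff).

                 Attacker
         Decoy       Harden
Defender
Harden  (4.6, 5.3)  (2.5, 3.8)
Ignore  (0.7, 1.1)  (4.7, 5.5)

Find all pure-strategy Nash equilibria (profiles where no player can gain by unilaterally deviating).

Defender against Decoy: payoffs 4.6, 0.7 → best response Harden.
Defender against Harden: payoffs 2.5, 4.7 → best response Ignore.
Attacker against Harden: payoffs 5.3, 3.8 → best response Decoy.
Attacker against Ignore: payoffs 1.1, 5.5 → best response Harden.
Mutual best responses: (Harden, Decoy); (Ignore, Harden).

Pure-strategy Nash equilibria: (Harden, Decoy); (Ignore, Harden)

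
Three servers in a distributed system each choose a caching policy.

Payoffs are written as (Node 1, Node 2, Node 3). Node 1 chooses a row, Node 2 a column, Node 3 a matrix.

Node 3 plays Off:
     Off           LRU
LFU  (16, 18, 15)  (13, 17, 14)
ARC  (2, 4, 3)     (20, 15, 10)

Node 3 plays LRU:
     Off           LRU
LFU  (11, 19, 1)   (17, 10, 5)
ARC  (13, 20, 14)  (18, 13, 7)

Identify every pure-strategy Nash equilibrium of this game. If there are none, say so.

The pure Nash equilibria are (LFU, Off, Off), (ARC, Off, LRU), (ARC, LRU, Off).

For each player, find the best response to each opponent profile; mutual best responses are the pure NE.
Node 1 against (Off, Off): payoffs 16, 2 → best response LFU.
Node 1 against (Off, LRU): payoffs 11, 13 → best response ARC.
Node 1 against (LRU, Off): payoffs 13, 20 → best response ARC.
Node 1 against (LRU, LRU): payoffs 17, 18 → best response ARC.
Node 2 against (LFU, Off): payoffs 18, 17 → best response Off.
Node 2 against (LFU, LRU): payoffs 19, 10 → best response Off.
Node 2 against (ARC, Off): payoffs 4, 15 → best response LRU.
Node 2 against (ARC, LRU): payoffs 20, 13 → best response Off.
Node 3 against (LFU, Off): payoffs 15, 1 → best response Off.
Node 3 against (LFU, LRU): payoffs 14, 5 → best response Off.
Node 3 against (ARC, Off): payoffs 3, 14 → best response LRU.
Node 3 against (ARC, LRU): payoffs 10, 7 → best response Off.
Mutual best responses: (LFU, Off, Off); (ARC, Off, LRU); (ARC, LRU, Off).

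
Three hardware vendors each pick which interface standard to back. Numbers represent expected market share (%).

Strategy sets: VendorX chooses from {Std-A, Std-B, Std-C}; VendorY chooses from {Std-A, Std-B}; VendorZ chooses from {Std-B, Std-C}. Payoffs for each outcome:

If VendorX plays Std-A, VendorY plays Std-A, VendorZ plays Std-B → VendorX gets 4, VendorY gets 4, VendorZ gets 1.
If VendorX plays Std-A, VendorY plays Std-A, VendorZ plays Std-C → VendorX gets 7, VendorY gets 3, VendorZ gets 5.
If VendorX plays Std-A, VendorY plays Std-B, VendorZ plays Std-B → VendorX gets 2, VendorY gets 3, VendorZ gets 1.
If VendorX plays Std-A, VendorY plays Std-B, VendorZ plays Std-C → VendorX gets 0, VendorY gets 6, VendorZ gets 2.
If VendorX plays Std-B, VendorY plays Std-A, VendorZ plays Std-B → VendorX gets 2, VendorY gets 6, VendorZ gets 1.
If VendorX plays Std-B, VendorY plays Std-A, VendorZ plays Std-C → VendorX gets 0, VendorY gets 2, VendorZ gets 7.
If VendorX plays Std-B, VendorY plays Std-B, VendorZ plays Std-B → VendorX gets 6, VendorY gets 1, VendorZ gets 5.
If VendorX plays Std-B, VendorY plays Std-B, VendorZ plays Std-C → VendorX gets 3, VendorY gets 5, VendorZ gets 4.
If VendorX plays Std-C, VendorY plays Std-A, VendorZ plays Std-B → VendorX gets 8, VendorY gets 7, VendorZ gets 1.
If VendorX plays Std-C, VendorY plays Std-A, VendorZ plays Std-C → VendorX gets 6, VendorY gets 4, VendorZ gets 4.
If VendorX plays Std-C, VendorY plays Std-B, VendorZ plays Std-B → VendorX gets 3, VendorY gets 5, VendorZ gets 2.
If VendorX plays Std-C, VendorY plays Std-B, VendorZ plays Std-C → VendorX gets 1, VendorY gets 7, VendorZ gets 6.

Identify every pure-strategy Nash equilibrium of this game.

There is no pure-strategy Nash equilibrium.

VendorX against (Std-A, Std-B): payoffs 4, 2, 8 → best response Std-C.
VendorX against (Std-A, Std-C): payoffs 7, 0, 6 → best response Std-A.
VendorX against (Std-B, Std-B): payoffs 2, 6, 3 → best response Std-B.
VendorX against (Std-B, Std-C): payoffs 0, 3, 1 → best response Std-B.
VendorY against (Std-A, Std-B): payoffs 4, 3 → best response Std-A.
VendorY against (Std-A, Std-C): payoffs 3, 6 → best response Std-B.
VendorY against (Std-B, Std-B): payoffs 6, 1 → best response Std-A.
VendorY against (Std-B, Std-C): payoffs 2, 5 → best response Std-B.
VendorY against (Std-C, Std-B): payoffs 7, 5 → best response Std-A.
VendorY against (Std-C, Std-C): payoffs 4, 7 → best response Std-B.
VendorZ against (Std-A, Std-A): payoffs 1, 5 → best response Std-C.
VendorZ against (Std-A, Std-B): payoffs 1, 2 → best response Std-C.
VendorZ against (Std-B, Std-A): payoffs 1, 7 → best response Std-C.
VendorZ against (Std-B, Std-B): payoffs 5, 4 → best response Std-B.
VendorZ against (Std-C, Std-A): payoffs 1, 4 → best response Std-C.
VendorZ against (Std-C, Std-B): payoffs 2, 6 → best response Std-C.
No profile is a mutual best response for all players.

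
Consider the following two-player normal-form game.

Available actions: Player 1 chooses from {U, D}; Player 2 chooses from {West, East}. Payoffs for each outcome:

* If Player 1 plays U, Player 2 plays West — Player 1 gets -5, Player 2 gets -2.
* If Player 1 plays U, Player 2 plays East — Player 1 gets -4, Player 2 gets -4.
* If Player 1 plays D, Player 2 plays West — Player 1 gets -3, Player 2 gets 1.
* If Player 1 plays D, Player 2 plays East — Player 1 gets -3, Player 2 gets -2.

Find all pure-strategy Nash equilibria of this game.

(D, West)

(U, West): Player 1 can switch to D (-5 → -3). Not NE.
(U, East): Player 1 can switch to D (-4 → -3). Not NE.
(D, West): Player 1 gets -3, best alternative -5; Player 2 gets 1, best alternative -2. No profitable deviation — NE.
(D, East): Player 2 can switch to West (-2 → 1). Not NE.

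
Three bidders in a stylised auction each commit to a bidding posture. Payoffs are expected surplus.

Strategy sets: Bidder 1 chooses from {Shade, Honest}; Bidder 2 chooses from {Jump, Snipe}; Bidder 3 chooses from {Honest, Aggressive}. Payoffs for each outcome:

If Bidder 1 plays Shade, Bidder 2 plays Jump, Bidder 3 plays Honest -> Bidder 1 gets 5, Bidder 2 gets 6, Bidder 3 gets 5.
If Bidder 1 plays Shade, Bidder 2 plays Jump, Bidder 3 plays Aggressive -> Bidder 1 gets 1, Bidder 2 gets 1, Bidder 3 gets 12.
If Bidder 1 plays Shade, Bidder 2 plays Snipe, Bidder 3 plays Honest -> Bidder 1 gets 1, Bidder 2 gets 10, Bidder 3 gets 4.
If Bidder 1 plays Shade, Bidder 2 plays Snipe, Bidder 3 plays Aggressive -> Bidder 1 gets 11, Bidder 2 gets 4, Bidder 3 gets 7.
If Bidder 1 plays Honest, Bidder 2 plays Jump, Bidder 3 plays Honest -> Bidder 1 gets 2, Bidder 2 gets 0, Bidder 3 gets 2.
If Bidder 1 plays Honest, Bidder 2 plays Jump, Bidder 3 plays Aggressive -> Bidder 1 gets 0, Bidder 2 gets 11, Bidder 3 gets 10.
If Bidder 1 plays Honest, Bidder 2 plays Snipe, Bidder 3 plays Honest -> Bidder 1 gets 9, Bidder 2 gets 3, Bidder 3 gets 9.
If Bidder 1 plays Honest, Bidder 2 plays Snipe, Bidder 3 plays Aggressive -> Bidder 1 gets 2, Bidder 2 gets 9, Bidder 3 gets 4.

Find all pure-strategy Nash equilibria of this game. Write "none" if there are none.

(Shade, Snipe, Aggressive), (Honest, Snipe, Honest)

(Shade, Jump, Honest): Bidder 2 can switch to Snipe (6 → 10). Not NE.
(Shade, Jump, Aggressive): Bidder 2 can switch to Snipe (1 → 4). Not NE.
(Shade, Snipe, Honest): Bidder 1 can switch to Honest (1 → 9). Not NE.
(Shade, Snipe, Aggressive): Bidder 1 gets 11, best alternative 2; Bidder 2 gets 4, best alternative 1; Bidder 3 gets 7, best alternative 4. No profitable deviation — NE.
(Honest, Jump, Honest): Bidder 1 can switch to Shade (2 → 5). Not NE.
(Honest, Jump, Aggressive): Bidder 1 can switch to Shade (0 → 1). Not NE.
(Honest, Snipe, Honest): Bidder 1 gets 9, best alternative 1; Bidder 2 gets 3, best alternative 0; Bidder 3 gets 9, best alternative 4. No profitable deviation — NE.
(Honest, Snipe, Aggressive): Bidder 1 can switch to Shade (2 → 11). Not NE.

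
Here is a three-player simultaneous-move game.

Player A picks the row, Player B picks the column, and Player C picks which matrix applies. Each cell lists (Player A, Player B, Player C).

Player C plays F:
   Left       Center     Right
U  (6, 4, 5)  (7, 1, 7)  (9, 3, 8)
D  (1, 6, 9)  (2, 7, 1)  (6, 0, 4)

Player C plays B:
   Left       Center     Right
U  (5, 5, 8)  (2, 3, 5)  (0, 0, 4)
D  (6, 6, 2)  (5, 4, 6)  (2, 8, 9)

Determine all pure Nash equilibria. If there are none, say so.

For each strategy profile, look for a profitable unilateral deviation.
(U, Left, F): Player C can switch to B (5 → 8). Not NE.
(U, Left, B): Player A can switch to D (5 → 6). Not NE.
(U, Center, F): Player B can switch to Left (1 → 4). Not NE.
(U, Center, B): Player A can switch to D (2 → 5). Not NE.
(U, Right, F): Player B can switch to Left (3 → 4). Not NE.
(U, Right, B): Player A can switch to D (0 → 2). Not NE.
(D, Left, F): Player A can switch to U (1 → 6). Not NE.
(D, Left, B): Player B can switch to Right (6 → 8). Not NE.
(D, Center, F): Player A can switch to U (2 → 7). Not NE.
(D, Center, B): Player B can switch to Left (4 → 6). Not NE.
(D, Right, B): Player A gets 2, best alternative 0; Player B gets 8, best alternative 6; Player C gets 9, best alternative 4. No profitable deviation — NE.
(The remaining 1 profile has a profitable deviation by the same check.)

Pure NE: (D, Right, B)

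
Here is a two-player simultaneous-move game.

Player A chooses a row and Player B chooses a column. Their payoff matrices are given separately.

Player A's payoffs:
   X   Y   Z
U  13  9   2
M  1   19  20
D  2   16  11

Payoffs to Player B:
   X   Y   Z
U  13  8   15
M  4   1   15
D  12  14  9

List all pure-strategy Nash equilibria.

Player A against X: payoffs 13, 1, 2 → best response U.
Player A against Y: payoffs 9, 19, 16 → best response M.
Player A against Z: payoffs 2, 20, 11 → best response M.
Player B against U: payoffs 13, 8, 15 → best response Z.
Player B against M: payoffs 4, 1, 15 → best response Z.
Player B against D: payoffs 12, 14, 9 → best response Y.
Mutual best responses: (M, Z).

(M, Z)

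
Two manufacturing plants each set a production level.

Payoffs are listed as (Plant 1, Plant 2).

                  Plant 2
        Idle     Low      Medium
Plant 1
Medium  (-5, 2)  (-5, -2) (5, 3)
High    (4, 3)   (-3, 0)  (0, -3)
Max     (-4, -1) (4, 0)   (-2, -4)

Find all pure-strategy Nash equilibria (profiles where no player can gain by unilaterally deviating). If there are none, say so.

Plant 1 against Idle: payoffs -5, 4, -4 → best response High.
Plant 1 against Low: payoffs -5, -3, 4 → best response Max.
Plant 1 against Medium: payoffs 5, 0, -2 → best response Medium.
Plant 2 against Medium: payoffs 2, -2, 3 → best response Medium.
Plant 2 against High: payoffs 3, 0, -3 → best response Idle.
Plant 2 against Max: payoffs -1, 0, -4 → best response Low.
Mutual best responses: (Medium, Medium); (High, Idle); (Max, Low).

The pure Nash equilibria are (Medium, Medium), (High, Idle), (Max, Low).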